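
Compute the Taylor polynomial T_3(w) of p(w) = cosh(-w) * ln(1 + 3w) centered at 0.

Multiply the two series term by term and collect like powers.
p(0) = 0
p′(0) = 3
p′′(0) = -9
p′′′(0) = 63

21*w^3/2 - 9*w^2/2 + 3*w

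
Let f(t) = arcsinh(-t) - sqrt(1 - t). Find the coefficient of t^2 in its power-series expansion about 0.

Combine the two series term by term.
f(0) = -1
f′(0) = -1/2
f′′(0) = 1/4
So c_2 = f′′(0)/2! = 1/8.

1/8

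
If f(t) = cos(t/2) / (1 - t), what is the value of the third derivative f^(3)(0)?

Multiply the two series term by term and collect like powers.
The coefficient of t^3 in the expansion is 7/8, so f′′′(0) = 3! * (7/8) = 21/4.

21/4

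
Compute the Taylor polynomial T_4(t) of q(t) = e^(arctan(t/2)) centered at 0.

-7*t^4/384 - t^3/48 + t^2/8 + t/2 + 1

Let u equal the inner series; expand the outer function in u and truncate.
[t^0] = 1;  [t^1] = 1/2;  [t^2] = 1/8;  [t^3] = -1/48;  [t^4] = -7/384.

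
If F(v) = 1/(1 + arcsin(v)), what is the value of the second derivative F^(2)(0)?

Plug the Maclaurin series of the inner function into that of the outer and collect terms.
The coefficient of v^2 in the expansion is 1, so F′′(0) = 2! * (1) = 2.

2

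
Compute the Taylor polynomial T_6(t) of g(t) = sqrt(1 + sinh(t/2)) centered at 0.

Compose series: expand the inner function first, then feed it into the outer expansion.
g(0) = 1
g′(0) = 1/4
g′′(0) = -1/16
g′′′(0) = 7/64
g^(4)(0) = -31/256
g^(5)(0) = 241/1024
g^(6)(0) = -2401/4096

-2401*t^6/2949120 + 241*t^5/122880 - 31*t^4/6144 + 7*t^3/384 - t^2/32 + t/4 + 1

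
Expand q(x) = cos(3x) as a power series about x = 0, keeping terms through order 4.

[x^0] = 1;  [x^1] = 0;  [x^2] = -9/2;  [x^3] = 0;  [x^4] = 27/8.

27*x^4/8 - 9*x^2/2 + 1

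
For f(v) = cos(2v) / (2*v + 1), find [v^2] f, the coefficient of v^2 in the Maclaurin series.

Multiply the numerator's expansion by the denominator's geometric series.
f(0) = 1
f′(0) = -2
f′′(0) = 4

2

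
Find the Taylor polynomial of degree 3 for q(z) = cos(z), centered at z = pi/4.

sqrt(2)*(z - pi/4)^3/12 - sqrt(2)*(z - pi/4)^2/4 - sqrt(2)*(z - pi/4)/2 + sqrt(2)/2

q(pi/4) = sqrt(2)/2
q′(pi/4) = -sqrt(2)/2
q′′(pi/4) = -sqrt(2)/2
q′′′(pi/4) = sqrt(2)/2
The Taylor polynomial is Σ q^(k)(pi/4)/k! · (z - pi/4)^k.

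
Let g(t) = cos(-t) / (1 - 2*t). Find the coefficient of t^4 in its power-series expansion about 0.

Multiply the numerator's expansion by the denominator's geometric series.
g(0) = 1
g′(0) = 2
g′′(0) = 7
g′′′(0) = 42
g^(4)(0) = 337
So c_4 = g^(4)(0)/4! = 337/24.

337/24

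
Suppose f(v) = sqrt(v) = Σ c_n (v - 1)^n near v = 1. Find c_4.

-5/128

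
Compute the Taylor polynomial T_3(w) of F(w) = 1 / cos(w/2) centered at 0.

w^2/8 + 1

Write the quotient as an unknown series and match coefficients against numerator = denominator · series.
[w^0] = 1;  [w^1] = 0;  [w^2] = 1/8;  [w^3] = 0.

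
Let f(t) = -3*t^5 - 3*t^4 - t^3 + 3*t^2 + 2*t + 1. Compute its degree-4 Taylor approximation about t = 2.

-33*(t - 2)^4 - 145*(t - 2)^3 - 315*(t - 2)^2 - 334*(t - 2) - 135

f(2) = -135
f′(2) = -334
f′′(2) = -630
f′′′(2) = -870
f^(4)(2) = -792
The Taylor polynomial is Σ f^(k)(2)/k! · (t - 2)^k.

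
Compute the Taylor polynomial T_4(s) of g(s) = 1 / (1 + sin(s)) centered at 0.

Write 1/(1+u) = 1 - u + u^2 - u^3 + ... and substitute the series for u.
g(0) = 1
g′(0) = -1
g′′(0) = 2
g′′′(0) = -5
g^(4)(0) = 16
Then c_k = g^(k)(0)/k! gives each Taylor coefficient.

2*s^4/3 - 5*s^3/6 + s^2 - s + 1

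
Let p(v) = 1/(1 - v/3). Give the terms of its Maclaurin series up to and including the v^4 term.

v^4/81 + v^3/27 + v^2/9 + v/3 + 1

[v^0] = 1;  [v^1] = 1/3;  [v^2] = 1/9;  [v^3] = 1/27;  [v^4] = 1/81.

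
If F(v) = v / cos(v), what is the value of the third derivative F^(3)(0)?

3

Invert the denominator's series and multiply.
The coefficient of v^3 in the expansion is 1/2, so F′′′(0) = 3! * (1/2) = 3.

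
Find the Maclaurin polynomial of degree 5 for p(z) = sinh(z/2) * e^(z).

121*z^5/3840 + 5*z^4/48 + 13*z^3/48 + z^2/2 + z/2

Write out both Maclaurin series and multiply, keeping only the needed powers.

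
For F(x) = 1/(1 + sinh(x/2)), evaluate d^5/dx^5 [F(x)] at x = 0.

Let u equal the inner series; expand the outer function in u and truncate.
The coefficient of x^5 in the expansion is -181/3840, so F^(5)(0) = 5! * (-181/3840) = -181/32.

-181/32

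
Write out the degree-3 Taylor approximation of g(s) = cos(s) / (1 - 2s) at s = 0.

7*s^3 + 7*s^2/2 + 2*s + 1

Expand each factor separately, then convolve coefficients.
g(0) = 1
g′(0) = 2
g′′(0) = 7
g′′′(0) = 42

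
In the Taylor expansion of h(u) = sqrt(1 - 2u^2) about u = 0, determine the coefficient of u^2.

-1

Use the known series and substitute for the argument.
h(0) = 1
h′(0) = 0
h′′(0) = -2
So c_2 = h′′(0)/2! = -1.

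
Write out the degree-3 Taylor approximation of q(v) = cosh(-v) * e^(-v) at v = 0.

Take the Cauchy product of the two expansions.
q(0) = 1
q′(0) = -1
q′′(0) = 2
q′′′(0) = -4
Then c_k = q^(k)(0)/k! gives each Taylor coefficient.

-2*v^3/3 + v^2 - v + 1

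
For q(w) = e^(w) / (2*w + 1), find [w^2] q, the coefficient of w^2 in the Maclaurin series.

Multiply the numerator's expansion by the denominator's geometric series.
q(0) = 1
q′(0) = -1
q′′(0) = 5
So c_2 = q′′(0)/2! = 5/2.

5/2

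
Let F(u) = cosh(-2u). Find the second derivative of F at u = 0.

From the series, [u^2] F = 2; multiply by 2! = 2 to get 4.

4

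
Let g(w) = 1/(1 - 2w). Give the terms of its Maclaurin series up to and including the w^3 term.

g(0) = 1
g′(0) = 2
g′′(0) = 8
g′′′(0) = 48
Then c_k = g^(k)(0)/k! gives each Taylor coefficient.

8*w^3 + 4*w^2 + 2*w + 1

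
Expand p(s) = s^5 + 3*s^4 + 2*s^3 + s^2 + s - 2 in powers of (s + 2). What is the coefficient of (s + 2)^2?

-19

[(s + 2)^0] = 0;  [(s + 2)^1] = 5;  [(s + 2)^2] = -19.
So c_2 = p′′(-2)/2! = -19.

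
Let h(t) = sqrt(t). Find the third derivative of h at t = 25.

3/25000

The coefficient of (t - 25)^3 in the expansion is 1/50000, so h′′′(25) = 3! * (1/50000) = 3/25000.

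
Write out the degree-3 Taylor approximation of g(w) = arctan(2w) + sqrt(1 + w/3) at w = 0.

-1151*w^3/432 - w^2/72 + 13*w/6 + 1

Combine the two series term by term.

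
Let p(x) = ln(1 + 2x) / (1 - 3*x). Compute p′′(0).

Expand 1/(denominator) as a geometric series and multiply by the numerator's series.
The coefficient of x^2 in the expansion is 4, so p′′(0) = 2! * (4) = 8.

8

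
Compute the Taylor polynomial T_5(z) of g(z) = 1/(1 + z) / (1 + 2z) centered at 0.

Write out both Maclaurin series and multiply, keeping only the needed powers.
[z^0] = 1;  [z^1] = -3;  [z^2] = 7;  [z^3] = -15;  [z^4] = 31;  [z^5] = -63.

-63*z^5 + 31*z^4 - 15*z^3 + 7*z^2 - 3*z + 1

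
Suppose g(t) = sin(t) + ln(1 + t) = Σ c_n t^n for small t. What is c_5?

Combine the two series term by term.
g(0) = 0
g′(0) = 2
g′′(0) = -1
g′′′(0) = 1
g^(4)(0) = -6
g^(5)(0) = 25

5/24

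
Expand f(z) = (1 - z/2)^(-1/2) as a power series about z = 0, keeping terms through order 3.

Use the known series and substitute for the argument.
f(0) = 1
f′(0) = 1/4
f′′(0) = 3/16
f′′′(0) = 15/64
The Taylor polynomial is Σ f^(k)(0)/k! · z^k.

5*z^3/128 + 3*z^2/32 + z/4 + 1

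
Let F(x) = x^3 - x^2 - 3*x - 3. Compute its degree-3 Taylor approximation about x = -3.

(x + 3)^3 - 10*(x + 3)^2 + 30*(x + 3) - 30

Differentiate repeatedly and evaluate at the center.
F(-3) = -30
F′(-3) = 30
F′′(-3) = -20
F′′′(-3) = 6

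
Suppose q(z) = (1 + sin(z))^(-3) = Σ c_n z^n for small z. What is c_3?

Let u equal the inner series; expand the outer function in u and truncate.
q(0) = 1
q′(0) = -3
q′′(0) = 12
q′′′(0) = -57
So c_3 = q′′′(0)/3! = -19/2.

-19/2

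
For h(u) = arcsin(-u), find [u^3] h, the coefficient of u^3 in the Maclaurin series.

h(0) = 0
h′(0) = -1
h′′(0) = 0
h′′′(0) = -1
Then c_k = h^(k)(0)/k! gives each Taylor coefficient.

-1/6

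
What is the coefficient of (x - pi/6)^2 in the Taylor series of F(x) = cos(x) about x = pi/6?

-sqrt(3)/4

Compute the successive derivatives at the expansion point and divide by k!.
So c_2 = F′′(pi/6)/2! = -sqrt(3)/4.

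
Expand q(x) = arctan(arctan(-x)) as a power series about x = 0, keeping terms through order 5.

Let u equal the inner series; expand the outer function in u and truncate.
[x^0] = 0;  [x^1] = -1;  [x^2] = 0;  [x^3] = 2/3;  [x^4] = 0;  [x^5] = -11/15.

-11*x^5/15 + 2*x^3/3 - x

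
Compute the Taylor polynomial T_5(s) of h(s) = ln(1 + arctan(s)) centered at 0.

s^5/15 + s^4/12 - s^2/2 + s

Substitute the inner expansion into the outer series and collect powers.
h(0) = 0
h′(0) = 1
h′′(0) = -1
h′′′(0) = 0
h^(4)(0) = 2
h^(5)(0) = 8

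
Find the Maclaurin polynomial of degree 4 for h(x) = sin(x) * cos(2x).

-13*x^3/6 + x

Multiply the two series term by term and collect like powers.
h(0) = 0
h′(0) = 1
h′′(0) = 0
h′′′(0) = -13
h^(4)(0) = 0
The Taylor polynomial is Σ h^(k)(0)/k! · x^k.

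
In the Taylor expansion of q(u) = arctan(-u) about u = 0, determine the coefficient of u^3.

1/3

q(0) = 0
q′(0) = -1
q′′(0) = 0
q′′′(0) = 2
So c_3 = q′′′(0)/3! = 1/3.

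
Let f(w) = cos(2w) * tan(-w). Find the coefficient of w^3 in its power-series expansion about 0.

5/3

Expand each factor separately, then convolve coefficients.
So c_3 = f′′′(0)/3! = 5/3.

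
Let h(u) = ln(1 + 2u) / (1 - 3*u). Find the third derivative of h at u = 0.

88

Use 1/(1 - r) = Σ r^k on the denominator, then take the Cauchy product.
From the series, [u^3] h = 44/3; multiply by 3! = 6 to get 88.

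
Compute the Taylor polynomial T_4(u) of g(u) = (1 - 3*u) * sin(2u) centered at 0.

4*u^4 - 4*u^3/3 - 6*u^2 + 2*u

Shift and add copies of the series according to the polynomial's terms.
g(0) = 0
g′(0) = 2
g′′(0) = -12
g′′′(0) = -8
g^(4)(0) = 96
Dividing each by k! gives the coefficients c_0, ..., c_4.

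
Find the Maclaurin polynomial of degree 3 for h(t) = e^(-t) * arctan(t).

t^3/6 - t^2 + t

Multiply the two series term by term and collect like powers.
[t^0] = 0;  [t^1] = 1;  [t^2] = -1;  [t^3] = 1/6.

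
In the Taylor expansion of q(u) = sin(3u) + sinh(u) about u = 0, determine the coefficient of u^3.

-13/3

Combine the two series term by term.
q(0) = 0
q′(0) = 4
q′′(0) = 0
q′′′(0) = -26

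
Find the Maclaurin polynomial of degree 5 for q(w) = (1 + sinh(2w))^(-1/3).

-24964*w^5/3645 + 848*w^4/243 - 148*w^3/81 + 8*w^2/9 - 2*w/3 + 1

Compose series: expand the inner function first, then feed it into the outer expansion.
q(0) = 1
q′(0) = -2/3
q′′(0) = 16/9
q′′′(0) = -296/27
q^(4)(0) = 6784/81
q^(5)(0) = -199712/243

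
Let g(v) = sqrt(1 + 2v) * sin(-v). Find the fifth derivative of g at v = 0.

Multiply the two series term by term and collect like powers.
From the series, [v^5] g = 8/15; multiply by 5! = 120 to get 64.

64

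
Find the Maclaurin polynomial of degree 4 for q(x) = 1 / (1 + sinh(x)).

4*x^4/3 - 7*x^3/6 + x^2 - x + 1

Write 1/(1+u) = 1 - u + u^2 - u^3 + ... and substitute the series for u.
q(0) = 1
q′(0) = -1
q′′(0) = 2
q′′′(0) = -7
q^(4)(0) = 32
Then c_k = q^(k)(0)/k! gives each Taylor coefficient.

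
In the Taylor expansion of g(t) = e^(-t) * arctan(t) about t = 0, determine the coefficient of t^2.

-1

Write out both Maclaurin series and multiply, keeping only the needed powers.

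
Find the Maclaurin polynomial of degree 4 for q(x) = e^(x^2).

x^4/2 + x^2 + 1

Apply the Taylor formula c_k = f^(k)(a)/k!.
q(0) = 1
q′(0) = 0
q′′(0) = 2
q′′′(0) = 0
q^(4)(0) = 12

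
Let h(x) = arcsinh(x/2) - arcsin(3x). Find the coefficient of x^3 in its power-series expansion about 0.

-217/48

Combine the two series term by term.
[x^0] = 0;  [x^1] = -5/2;  [x^2] = 0;  [x^3] = -217/48.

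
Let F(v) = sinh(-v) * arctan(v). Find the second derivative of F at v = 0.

-2

Take the Cauchy product of the two expansions.
From the series, [v^2] F = -1; multiply by 2! = 2 to get -2.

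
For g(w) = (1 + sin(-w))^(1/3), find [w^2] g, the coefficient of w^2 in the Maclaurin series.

Compose series: expand the inner function first, then feed it into the outer expansion.

-1/9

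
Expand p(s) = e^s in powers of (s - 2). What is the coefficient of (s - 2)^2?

e^(2)/2

[(s - 2)^0] = e^(2);  [(s - 2)^1] = e^(2);  [(s - 2)^2] = e^(2)/2.
So c_2 = p′′(2)/2! = e^(2)/2.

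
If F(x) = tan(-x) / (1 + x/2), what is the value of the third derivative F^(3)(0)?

Expand each factor separately, then convolve coefficients.
From the series, [x^3] F = -7/12; multiply by 3! = 6 to get -7/2.

-7/2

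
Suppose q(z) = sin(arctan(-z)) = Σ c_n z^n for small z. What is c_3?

1/2

Substitute the inner expansion into the outer series and collect powers.
[z^0] = 0;  [z^1] = -1;  [z^2] = 0;  [z^3] = 1/2.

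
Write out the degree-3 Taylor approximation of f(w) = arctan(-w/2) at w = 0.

w^3/24 - w/2

f(0) = 0
f′(0) = -1/2
f′′(0) = 0
f′′′(0) = 1/4
Dividing each by k! gives the coefficients c_0, ..., c_3.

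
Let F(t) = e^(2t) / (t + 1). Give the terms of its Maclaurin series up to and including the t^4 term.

Expand 1/(denominator) as a geometric series and multiply by the numerator's series.

t^4/3 + t^3/3 + t^2 + t + 1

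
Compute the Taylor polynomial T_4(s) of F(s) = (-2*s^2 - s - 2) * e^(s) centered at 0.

-5*s^4/4 - 17*s^3/6 - 4*s^2 - 3*s - 2

Distribute the polynomial across the series and collect like powers.
F(0) = -2
F′(0) = -3
F′′(0) = -8
F′′′(0) = -17
F^(4)(0) = -30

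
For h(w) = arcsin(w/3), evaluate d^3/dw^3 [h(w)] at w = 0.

1/27

Differentiate repeatedly and evaluate at the center.
From the series, [w^3] h = 1/162; multiply by 3! = 6 to get 1/27.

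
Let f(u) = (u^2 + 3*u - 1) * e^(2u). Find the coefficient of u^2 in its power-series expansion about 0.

5

Shift and add copies of the series according to the polynomial's terms.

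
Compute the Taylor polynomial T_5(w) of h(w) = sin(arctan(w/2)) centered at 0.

Substitute the inner expansion into the outer series and collect powers.
[w^0] = 0;  [w^1] = 1/2;  [w^2] = 0;  [w^3] = -1/16;  [w^4] = 0;  [w^5] = 3/256.

3*w^5/256 - w^3/16 + w/2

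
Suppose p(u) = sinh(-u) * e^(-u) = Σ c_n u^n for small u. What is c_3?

-2/3

Write out both Maclaurin series and multiply, keeping only the needed powers.
So c_3 = p′′′(0)/3! = -2/3.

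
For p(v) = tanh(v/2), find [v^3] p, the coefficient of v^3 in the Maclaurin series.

Apply the Taylor formula c_k = f^(k)(a)/k!.

-1/24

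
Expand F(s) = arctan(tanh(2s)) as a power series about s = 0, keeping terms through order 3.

Substitute the inner expansion into the outer series and collect powers.
[s^0] = 0;  [s^1] = 2;  [s^2] = 0;  [s^3] = -16/3.

-16*s^3/3 + 2*s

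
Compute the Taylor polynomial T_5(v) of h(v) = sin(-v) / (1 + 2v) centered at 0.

Multiply the two series term by term and collect like powers.
h(0) = 0
h′(0) = -1
h′′(0) = 4
h′′′(0) = -23
h^(4)(0) = 184
h^(5)(0) = -1841
Dividing each by k! gives the coefficients c_0, ..., c_5.

-1841*v^5/120 + 23*v^4/3 - 23*v^3/6 + 2*v^2 - v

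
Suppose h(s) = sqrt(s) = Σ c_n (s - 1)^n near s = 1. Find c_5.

7/256

[(s - 1)^0] = 1;  [(s - 1)^1] = 1/2;  [(s - 1)^2] = -1/8;  [(s - 1)^3] = 1/16;  [(s - 1)^4] = -5/128;  [(s - 1)^5] = 7/256.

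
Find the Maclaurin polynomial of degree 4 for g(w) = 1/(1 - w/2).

[w^0] = 1;  [w^1] = 1/2;  [w^2] = 1/4;  [w^3] = 1/8;  [w^4] = 1/16.

w^4/16 + w^3/8 + w^2/4 + w/2 + 1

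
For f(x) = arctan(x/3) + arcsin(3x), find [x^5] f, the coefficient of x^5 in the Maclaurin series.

Combine the two series term by term.
f(0) = 0
f′(0) = 10/3
f′′(0) = 0
f′′′(0) = 727/27
f^(4)(0) = 0
f^(5)(0) = 177155/81
So c_5 = f^(5)(0)/5! = 35431/1944.

35431/1944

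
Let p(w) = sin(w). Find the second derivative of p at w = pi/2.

From the series, [(w - pi/2)^2] p = -1/2; multiply by 2! = 2 to get -1.

-1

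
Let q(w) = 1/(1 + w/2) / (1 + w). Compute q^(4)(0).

Expand each factor separately, then convolve coefficients.
The coefficient of w^4 in the expansion is 31/16, so q^(4)(0) = 4! * (31/16) = 93/2.

93/2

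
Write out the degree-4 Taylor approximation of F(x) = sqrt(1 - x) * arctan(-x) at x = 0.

Write out both Maclaurin series and multiply, keeping only the needed powers.
F(0) = 0
F′(0) = -1
F′′(0) = 1
F′′′(0) = 11/4
F^(4)(0) = -5/2

-5*x^4/48 + 11*x^3/24 + x^2/2 - x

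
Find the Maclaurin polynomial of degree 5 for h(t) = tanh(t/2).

Use the known series and substitute for the argument.
[t^0] = 0;  [t^1] = 1/2;  [t^2] = 0;  [t^3] = -1/24;  [t^4] = 0;  [t^5] = 1/240.

t^5/240 - t^3/24 + t/2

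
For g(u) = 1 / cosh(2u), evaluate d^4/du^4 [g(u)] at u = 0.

80

Divide the numerator series by the denominator series (power-series long division).
The coefficient of u^4 in the expansion is 10/3, so g^(4)(0) = 4! * (10/3) = 80.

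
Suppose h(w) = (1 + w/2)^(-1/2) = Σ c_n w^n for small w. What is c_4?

c_4 = h^(4)(0)/4! = 35/2048.

35/2048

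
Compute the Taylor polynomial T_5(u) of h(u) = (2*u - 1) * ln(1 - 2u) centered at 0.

Shift and add copies of the series according to the polynomial's terms.
[u^0] = 0;  [u^1] = 2;  [u^2] = -2;  [u^3] = -4/3;  [u^4] = -4/3;  [u^5] = -8/5.

-8*u^5/5 - 4*u^4/3 - 4*u^3/3 - 2*u^2 + 2*u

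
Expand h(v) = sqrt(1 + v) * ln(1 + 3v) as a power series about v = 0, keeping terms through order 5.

23649*v^5/640 - 15*v^4 + 51*v^3/8 - 3*v^2 + 3*v

Expand each factor separately, then convolve coefficients.
h(0) = 0
h′(0) = 3
h′′(0) = -6
h′′′(0) = 153/4
h^(4)(0) = -360
h^(5)(0) = 10000000*2^(55/62)*3^(13/62)*5^(11/62)*7^(33/62)/19683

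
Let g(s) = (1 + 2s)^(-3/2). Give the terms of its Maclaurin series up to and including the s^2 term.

15*s^2/2 - 3*s + 1

Differentiate repeatedly and evaluate at the center.
g(0) = 1
g′(0) = -3
g′′(0) = 15
The Taylor polynomial is Σ g^(k)(0)/k! · s^k.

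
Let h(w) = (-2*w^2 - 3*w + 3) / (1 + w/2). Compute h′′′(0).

Distribute the polynomial across the series and collect like powers.
The coefficient of w^3 in the expansion is -1/8, so h′′′(0) = 3! * (-1/8) = -3/4.

-3/4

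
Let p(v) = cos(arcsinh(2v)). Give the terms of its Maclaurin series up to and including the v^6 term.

Compose series: expand the inner function first, then feed it into the outer expansion.
[v^0] = 1;  [v^1] = 0;  [v^2] = -2;  [v^3] = 0;  [v^4] = 10/3;  [v^5] = 0;  [v^6] = -68/9.

-68*v^6/9 + 10*v^4/3 - 2*v^2 + 1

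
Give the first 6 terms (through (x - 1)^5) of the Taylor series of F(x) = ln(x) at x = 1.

(x - 1)^5/5 - (x - 1)^4/4 + (x - 1)^3/3 - (x - 1)^2/2 + (x - 1)

[(x - 1)^0] = 0;  [(x - 1)^1] = 1;  [(x - 1)^2] = -1/2;  [(x - 1)^3] = 1/3;  [(x - 1)^4] = -1/4;  [(x - 1)^5] = 1/5.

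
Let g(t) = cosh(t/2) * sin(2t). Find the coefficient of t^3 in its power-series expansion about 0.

-13/12

Take the Cauchy product of the two expansions.
g(0) = 0
g′(0) = 2
g′′(0) = 0
g′′′(0) = -13/2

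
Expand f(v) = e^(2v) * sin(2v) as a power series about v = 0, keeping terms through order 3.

8*v^3/3 + 4*v^2 + 2*v

Multiply the two series term by term and collect like powers.
f(0) = 0
f′(0) = 2
f′′(0) = 8
f′′′(0) = 16
Dividing each by k! gives the coefficients c_0, ..., c_3.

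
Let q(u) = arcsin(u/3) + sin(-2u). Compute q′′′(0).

Expand each term separately and add.
From the series, [u^3] q = 217/162; multiply by 3! = 6 to get 217/27.

217/27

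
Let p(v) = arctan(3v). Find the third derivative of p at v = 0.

-54

Differentiate repeatedly and evaluate at the center.
The coefficient of v^3 in the expansion is -9, so p′′′(0) = 3! * (-9) = -54.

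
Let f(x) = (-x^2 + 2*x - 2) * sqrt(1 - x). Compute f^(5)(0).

Distribute the polynomial across the series and collect like powers.
The coefficient of x^5 in the expansion is 5/128, so f^(5)(0) = 5! * (5/128) = 75/16.

75/16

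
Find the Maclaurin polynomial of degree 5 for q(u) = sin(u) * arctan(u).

-u^4/2 + u^2

Expand each factor separately, then convolve coefficients.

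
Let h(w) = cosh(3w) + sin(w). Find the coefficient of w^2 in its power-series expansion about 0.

Add the two expansions coefficient-wise.
h(0) = 1
h′(0) = 1
h′′(0) = 9

9/2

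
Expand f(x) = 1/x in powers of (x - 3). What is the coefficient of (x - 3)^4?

[(x - 3)^0] = 1/3;  [(x - 3)^1] = -1/9;  [(x - 3)^2] = 1/27;  [(x - 3)^3] = -1/81;  [(x - 3)^4] = 1/243.
So c_4 = f^(4)(3)/4! = 1/243.

1/243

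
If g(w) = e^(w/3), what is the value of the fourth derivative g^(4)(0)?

Use the known series and substitute for the argument.
The coefficient of w^4 in the expansion is 1/1944, so g^(4)(0) = 4! * (1/1944) = 1/81.

1/81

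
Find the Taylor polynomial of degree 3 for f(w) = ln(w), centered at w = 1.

(w - 1)^3/3 - (w - 1)^2/2 + (w - 1)

[(w - 1)^0] = 0;  [(w - 1)^1] = 1;  [(w - 1)^2] = -1/2;  [(w - 1)^3] = 1/3.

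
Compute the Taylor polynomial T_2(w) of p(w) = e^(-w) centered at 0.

p(0) = 1
p′(0) = -1
p′′(0) = 1

w^2/2 - w + 1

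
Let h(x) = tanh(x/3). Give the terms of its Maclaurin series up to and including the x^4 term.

-x^3/81 + x/3

h(0) = 0
h′(0) = 1/3
h′′(0) = 0
h′′′(0) = -2/27
h^(4)(0) = 0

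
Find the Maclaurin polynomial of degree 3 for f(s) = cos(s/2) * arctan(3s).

Write out both Maclaurin series and multiply, keeping only the needed powers.
f(0) = 0
f′(0) = 3
f′′(0) = 0
f′′′(0) = -225/4

-75*s^3/8 + 3*s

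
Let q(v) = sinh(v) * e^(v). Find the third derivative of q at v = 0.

4

Expand each factor separately, then convolve coefficients.
From the series, [v^3] q = 2/3; multiply by 3! = 6 to get 4.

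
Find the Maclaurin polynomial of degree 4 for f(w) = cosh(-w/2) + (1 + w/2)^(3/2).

Combine the two series term by term.
[w^0] = 2;  [w^1] = 3/4;  [w^2] = 7/32;  [w^3] = -1/128;  [w^4] = 25/6144.

25*w^4/6144 - w^3/128 + 7*w^2/32 + 3*w/4 + 2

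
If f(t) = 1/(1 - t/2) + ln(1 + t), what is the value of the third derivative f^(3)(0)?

11/4

Add the two expansions coefficient-wise.
The coefficient of t^3 in the expansion is 11/24, so f′′′(0) = 3! * (11/24) = 11/4.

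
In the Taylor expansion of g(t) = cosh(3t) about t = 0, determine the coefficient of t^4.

27/8

Use the known series and substitute for the argument.
[t^0] = 1;  [t^1] = 0;  [t^2] = 9/2;  [t^3] = 0;  [t^4] = 27/8.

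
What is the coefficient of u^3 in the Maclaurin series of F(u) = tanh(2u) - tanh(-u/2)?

Add the two expansions coefficient-wise.
F(0) = 0
F′(0) = 5/2
F′′(0) = 0
F′′′(0) = -65/4
So c_3 = F′′′(0)/3! = -65/24.

-65/24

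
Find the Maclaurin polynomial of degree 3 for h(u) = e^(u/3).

u^3/162 + u^2/18 + u/3 + 1

Use the known series and substitute for the argument.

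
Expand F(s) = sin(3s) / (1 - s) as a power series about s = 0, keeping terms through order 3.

-3*s^3/2 + 3*s^2 + 3*s

Multiply the two series term by term and collect like powers.
[s^0] = 0;  [s^1] = 3;  [s^2] = 3;  [s^3] = -3/2.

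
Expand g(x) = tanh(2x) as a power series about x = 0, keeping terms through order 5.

64*x^5/15 - 8*x^3/3 + 2*x

Apply the Taylor formula c_k = f^(k)(a)/k!.
g(0) = 0
g′(0) = 2
g′′(0) = 0
g′′′(0) = -16
g^(4)(0) = 0
g^(5)(0) = 512
Dividing each by k! gives the coefficients c_0, ..., c_5.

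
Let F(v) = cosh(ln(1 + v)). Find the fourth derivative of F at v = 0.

Plug the Maclaurin series of the inner function into that of the outer and collect terms.
From the series, [v^4] F = 1/2; multiply by 4! = 24 to get 12.

12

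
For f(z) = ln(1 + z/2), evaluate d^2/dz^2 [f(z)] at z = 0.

-1/4

Use the known series and substitute for the argument.
From the series, [z^2] f = -1/8; multiply by 2! = 2 to get -1/4.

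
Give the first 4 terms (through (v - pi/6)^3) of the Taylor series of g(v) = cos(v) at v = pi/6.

Differentiate repeatedly and evaluate at the center.
g(pi/6) = sqrt(3)/2
g′(pi/6) = -1/2
g′′(pi/6) = -sqrt(3)/2
g′′′(pi/6) = 1/2
Dividing each by k! gives the coefficients c_0, ..., c_3.

(v - pi/6)^3/12 - sqrt(3)*(v - pi/6)^2/4 - (v - pi/6)/2 + sqrt(3)/2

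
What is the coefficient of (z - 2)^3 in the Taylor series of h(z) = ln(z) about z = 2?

1/24

[(z - 2)^0] = ln(2);  [(z - 2)^1] = 1/2;  [(z - 2)^2] = -1/8;  [(z - 2)^3] = 1/24.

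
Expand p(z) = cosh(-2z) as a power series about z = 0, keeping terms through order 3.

p(0) = 1
p′(0) = 0
p′′(0) = 4
p′′′(0) = 0
Dividing each by k! gives the coefficients c_0, ..., c_3.

2*z^2 + 1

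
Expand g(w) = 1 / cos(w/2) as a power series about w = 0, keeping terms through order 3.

w^2/8 + 1

Write the quotient as an unknown series and match coefficients against numerator = denominator · series.
g(0) = 1
g′(0) = 0
g′′(0) = 1/4
g′′′(0) = 0
The Taylor polynomial is Σ g^(k)(0)/k! · w^k.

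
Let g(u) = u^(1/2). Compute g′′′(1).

3/8

Use the known series and substitute for the argument.
The coefficient of (u - 1)^3 in the expansion is 1/16, so g′′′(1) = 3! * (1/16) = 3/8.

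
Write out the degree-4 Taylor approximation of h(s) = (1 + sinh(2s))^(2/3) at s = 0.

Let u equal the inner series; expand the outer function in u and truncate.
h(0) = 1
h′(0) = 4/3
h′′(0) = -8/9
h′′′(0) = 208/27
h^(4)(0) = -2048/81

-256*s^4/243 + 104*s^3/81 - 4*s^2/9 + 4*s/3 + 1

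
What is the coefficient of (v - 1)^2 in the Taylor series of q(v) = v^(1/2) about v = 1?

q(1) = 1
q′(1) = 1/2
q′′(1) = -1/4
Then c_k = q^(k)(1)/k! gives each Taylor coefficient.

-1/8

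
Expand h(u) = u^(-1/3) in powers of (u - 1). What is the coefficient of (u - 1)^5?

-91/729

h(1) = 1
h′(1) = -1/3
h′′(1) = 4/9
h′′′(1) = -28/27
h^(4)(1) = 280/81
h^(5)(1) = -3640/243
So c_5 = h^(5)(1)/5! = -91/729.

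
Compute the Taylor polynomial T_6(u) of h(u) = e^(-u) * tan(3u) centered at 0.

Write out both Maclaurin series and multiply, keeping only the needed powers.
[u^0] = 0;  [u^1] = 3;  [u^2] = -3;  [u^3] = 21/2;  [u^4] = -19/2;  [u^5] = 1481/40;  [u^6] = -1357/40.

-1357*u^6/40 + 1481*u^5/40 - 19*u^4/2 + 21*u^3/2 - 3*u^2 + 3*u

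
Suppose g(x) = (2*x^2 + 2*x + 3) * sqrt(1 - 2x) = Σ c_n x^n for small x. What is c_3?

-9/2

Distribute the polynomial across the series and collect like powers.
So c_3 = g′′′(0)/3! = -9/2.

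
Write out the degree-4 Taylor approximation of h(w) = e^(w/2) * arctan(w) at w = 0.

-7*w^4/48 - 5*w^3/24 + w^2/2 + w

Write out both Maclaurin series and multiply, keeping only the needed powers.
[w^0] = 0;  [w^1] = 1;  [w^2] = 1/2;  [w^3] = -5/24;  [w^4] = -7/48.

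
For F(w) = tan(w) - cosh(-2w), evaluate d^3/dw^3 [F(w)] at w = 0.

Combine the two series term by term.
The coefficient of w^3 in the expansion is 1/3, so F′′′(0) = 3! * (1/3) = 2.

2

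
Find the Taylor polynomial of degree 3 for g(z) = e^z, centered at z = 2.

g(2) = e^(2)
g′(2) = e^(2)
g′′(2) = e^(2)
g′′′(2) = e^(2)

(z - 2)^3*e^(2)/6 + (z - 2)^2*e^(2)/2 + (z - 2)*e^(2) + e^(2)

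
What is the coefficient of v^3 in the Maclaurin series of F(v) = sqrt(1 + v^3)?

1/2

c_3 = F′′′(0)/3! = 1/2.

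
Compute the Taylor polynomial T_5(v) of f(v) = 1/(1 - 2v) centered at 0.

f(0) = 1
f′(0) = 2
f′′(0) = 8
f′′′(0) = 48
f^(4)(0) = 384
f^(5)(0) = 3840
The Taylor polynomial is Σ f^(k)(0)/k! · v^k.

32*v^5 + 16*v^4 + 8*v^3 + 4*v^2 + 2*v + 1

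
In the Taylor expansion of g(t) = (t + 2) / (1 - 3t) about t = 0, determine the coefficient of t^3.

63

Shift and add copies of the series according to the polynomial's terms.
g(0) = 2
g′(0) = 7
g′′(0) = 42
g′′′(0) = 378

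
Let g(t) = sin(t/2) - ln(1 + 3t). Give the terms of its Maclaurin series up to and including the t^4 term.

81*t^4/4 - 433*t^3/48 + 9*t^2/2 - 5*t/2

Add the two expansions coefficient-wise.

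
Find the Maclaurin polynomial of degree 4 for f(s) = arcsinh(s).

f(0) = 0
f′(0) = 1
f′′(0) = 0
f′′′(0) = -1
f^(4)(0) = 0

-s^3/6 + s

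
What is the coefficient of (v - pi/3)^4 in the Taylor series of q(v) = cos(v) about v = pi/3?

1/48

q(pi/3) = 1/2
q′(pi/3) = -sqrt(3)/2
q′′(pi/3) = -1/2
q′′′(pi/3) = sqrt(3)/2
q^(4)(pi/3) = 1/2
Dividing each by k! gives the coefficients c_0, ..., c_4.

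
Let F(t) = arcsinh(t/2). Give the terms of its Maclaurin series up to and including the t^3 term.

-t^3/48 + t/2

F(0) = 0
F′(0) = 1/2
F′′(0) = 0
F′′′(0) = -1/8
The Taylor polynomial is Σ F^(k)(0)/k! · t^k.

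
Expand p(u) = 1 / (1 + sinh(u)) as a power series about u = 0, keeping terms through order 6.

Use the geometric series for the reciprocal, then substitute.

77*u^6/45 - 181*u^5/120 + 4*u^4/3 - 7*u^3/6 + u^2 - u + 1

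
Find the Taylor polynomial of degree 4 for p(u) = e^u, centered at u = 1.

e*(u - 1)^4/24 + e*(u - 1)^3/6 + e*(u - 1)^2/2 + e*(u - 1) + e

Compute the successive derivatives at the expansion point and divide by k!.
[(u - 1)^0] = e;  [(u - 1)^1] = e;  [(u - 1)^2] = e/2;  [(u - 1)^3] = e/6;  [(u - 1)^4] = e/24.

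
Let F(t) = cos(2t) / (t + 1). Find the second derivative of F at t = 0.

Expand 1/(denominator) as a geometric series and multiply by the numerator's series.
From the series, [t^2] F = -1; multiply by 2! = 2 to get -2.

-2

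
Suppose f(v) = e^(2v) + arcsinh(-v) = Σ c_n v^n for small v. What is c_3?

3/2

Add the two expansions coefficient-wise.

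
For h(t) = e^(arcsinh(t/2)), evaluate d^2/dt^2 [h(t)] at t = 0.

Plug the Maclaurin series of the inner function into that of the outer and collect terms.
The coefficient of t^2 in the expansion is 1/8, so h′′(0) = 2! * (1/8) = 1/4.

1/4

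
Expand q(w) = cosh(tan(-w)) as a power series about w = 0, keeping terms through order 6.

59*w^6/240 + 3*w^4/8 + w^2/2 + 1

Compose series: expand the inner function first, then feed it into the outer expansion.
q(0) = 1
q′(0) = 0
q′′(0) = 1
q′′′(0) = 0
q^(4)(0) = 9
q^(5)(0) = 0
q^(6)(0) = 177
The Taylor polynomial is Σ q^(k)(0)/k! · w^k.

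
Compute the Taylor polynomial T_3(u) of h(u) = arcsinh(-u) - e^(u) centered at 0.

-u^2/2 - 2*u - 1

Add the two expansions coefficient-wise.
[u^0] = -1;  [u^1] = -2;  [u^2] = -1/2;  [u^3] = 0.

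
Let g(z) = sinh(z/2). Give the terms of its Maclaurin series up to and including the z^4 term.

Apply the Taylor formula c_k = f^(k)(a)/k!.

z^3/48 + z/2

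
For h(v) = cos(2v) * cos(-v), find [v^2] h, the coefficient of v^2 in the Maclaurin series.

Take the Cauchy product of the two expansions.
[v^0] = 1;  [v^1] = 0;  [v^2] = -5/2.

-5/2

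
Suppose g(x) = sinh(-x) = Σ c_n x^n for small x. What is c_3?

-1/6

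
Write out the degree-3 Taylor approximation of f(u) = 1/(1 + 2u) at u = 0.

Use the known series and substitute for the argument.
[u^0] = 1;  [u^1] = -2;  [u^2] = 4;  [u^3] = -8.

-8*u^3 + 4*u^2 - 2*u + 1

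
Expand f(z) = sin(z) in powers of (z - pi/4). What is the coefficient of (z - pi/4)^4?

sqrt(2)/48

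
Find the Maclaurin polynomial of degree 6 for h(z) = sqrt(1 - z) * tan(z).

-147*z^6/1280 + 101*z^5/1920 - 11*z^4/48 + 5*z^3/24 - z^2/2 + z

Expand each factor separately, then convolve coefficients.
h(0) = 0
h′(0) = 1
h′′(0) = -1
h′′′(0) = 5/4
h^(4)(0) = -11/2
h^(5)(0) = 101/16
h^(6)(0) = -1323/16
The Taylor polynomial is Σ h^(k)(0)/k! · z^k.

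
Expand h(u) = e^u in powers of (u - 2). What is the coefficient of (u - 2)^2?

e^(2)/2

Differentiate repeatedly and evaluate at the center.
h(2) = e^(2)
h′(2) = e^(2)
h′′(2) = e^(2)
So c_2 = h′′(2)/2! = e^(2)/2.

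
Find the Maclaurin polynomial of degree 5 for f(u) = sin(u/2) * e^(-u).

41*u^5/3840 - u^4/16 + 11*u^3/48 - u^2/2 + u/2

Write out both Maclaurin series and multiply, keeping only the needed powers.
f(0) = 0
f′(0) = 1/2
f′′(0) = -1
f′′′(0) = 11/8
f^(4)(0) = -3/2
f^(5)(0) = 41/32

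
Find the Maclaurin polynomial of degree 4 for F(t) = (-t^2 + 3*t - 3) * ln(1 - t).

Shift and add copies of the series according to the polynomial's terms.

t^4/4 + t^3/2 - 3*t^2/2 + 3*t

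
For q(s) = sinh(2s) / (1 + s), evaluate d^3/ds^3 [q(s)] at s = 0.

20

Write out both Maclaurin series and multiply, keeping only the needed powers.
The coefficient of s^3 in the expansion is 10/3, so q′′′(0) = 3! * (10/3) = 20.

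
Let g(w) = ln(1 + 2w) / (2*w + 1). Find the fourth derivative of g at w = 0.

Use 1/(1 - r) = Σ r^k on the denominator, then take the Cauchy product.
From the series, [w^4] g = -100/3; multiply by 4! = 24 to get -800.

-800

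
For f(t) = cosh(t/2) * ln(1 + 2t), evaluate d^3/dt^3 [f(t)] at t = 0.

35/2

Expand each factor separately, then convolve coefficients.
From the series, [t^3] f = 35/12; multiply by 3! = 6 to get 35/2.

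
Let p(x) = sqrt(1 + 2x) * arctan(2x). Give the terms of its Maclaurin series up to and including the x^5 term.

389*x^5/60 - 5*x^4/3 - 11*x^3/3 + 2*x^2 + 2*x

Multiply the two series term by term and collect like powers.
p(0) = 0
p′(0) = 2
p′′(0) = 4
p′′′(0) = -22
p^(4)(0) = -40
p^(5)(0) = 778
Then c_k = p^(k)(0)/k! gives each Taylor coefficient.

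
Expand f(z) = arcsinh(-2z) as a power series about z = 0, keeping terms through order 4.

[z^0] = 0;  [z^1] = -2;  [z^2] = 0;  [z^3] = 4/3;  [z^4] = 0.

4*z^3/3 - 2*z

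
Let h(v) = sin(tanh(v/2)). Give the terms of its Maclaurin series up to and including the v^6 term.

Let u equal the inner series; expand the outer function in u and truncate.
h(0) = 0
h′(0) = 1/2
h′′(0) = 0
h′′′(0) = -3/8
h^(4)(0) = 0
h^(5)(0) = 37/32
h^(6)(0) = 0
The Taylor polynomial is Σ h^(k)(0)/k! · v^k.

37*v^5/3840 - v^3/16 + v/2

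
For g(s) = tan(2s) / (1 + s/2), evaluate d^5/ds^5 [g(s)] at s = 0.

Expand each factor separately, then convolve coefficients.
From the series, [s^5] g = 607/120; multiply by 5! = 120 to get 607.

607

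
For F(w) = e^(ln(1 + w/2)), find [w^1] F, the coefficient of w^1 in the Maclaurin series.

1/2

Plug the Maclaurin series of the inner function into that of the outer and collect terms.
F(0) = 1
F′(0) = 1/2
So c_1 = F′(0)/1! = 1/2.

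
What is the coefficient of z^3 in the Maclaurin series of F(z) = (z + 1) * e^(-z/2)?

Shift and add copies of the series according to the polynomial's terms.

5/48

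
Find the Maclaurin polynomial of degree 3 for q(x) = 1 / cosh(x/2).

1 - x^2/8

Write the quotient as an unknown series and match coefficients against numerator = denominator · series.
q(0) = 1
q′(0) = 0
q′′(0) = -1/4
q′′′(0) = 0
The Taylor polynomial is Σ q^(k)(0)/k! · x^k.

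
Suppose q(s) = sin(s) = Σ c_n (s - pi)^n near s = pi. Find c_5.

-1/120

[(s - pi)^0] = 0;  [(s - pi)^1] = -1;  [(s - pi)^2] = 0;  [(s - pi)^3] = 1/6;  [(s - pi)^4] = 0;  [(s - pi)^5] = -1/120.
So c_5 = q^(5)(pi)/5! = -1/120.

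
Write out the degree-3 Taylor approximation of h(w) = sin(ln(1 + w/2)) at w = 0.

w^3/48 - w^2/8 + w/2

Plug the Maclaurin series of the inner function into that of the outer and collect terms.
h(0) = 0
h′(0) = 1/2
h′′(0) = -1/4
h′′′(0) = 1/8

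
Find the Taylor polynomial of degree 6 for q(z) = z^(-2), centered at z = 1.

7*(z - 1)^6 - 6*(z - 1)^5 + 5*(z - 1)^4 - 4*(z - 1)^3 + 3*(z - 1)^2 - 2*(z - 1) + 1

q(1) = 1
q′(1) = -2
q′′(1) = 6
q′′′(1) = -24
q^(4)(1) = 120
q^(5)(1) = -720
q^(6)(1) = 5040
Dividing each by k! gives the coefficients c_0, ..., c_6.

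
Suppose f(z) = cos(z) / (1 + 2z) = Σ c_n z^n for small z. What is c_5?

Write out both Maclaurin series and multiply, keeping only the needed powers.
So c_5 = f^(5)(0)/5! = -337/12.

-337/12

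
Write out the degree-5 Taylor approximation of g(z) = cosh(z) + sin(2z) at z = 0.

Add the two expansions coefficient-wise.
g(0) = 1
g′(0) = 2
g′′(0) = 1
g′′′(0) = -8
g^(4)(0) = 1
g^(5)(0) = 32
Then c_k = g^(k)(0)/k! gives each Taylor coefficient.

4*z^5/15 + z^4/24 - 4*z^3/3 + z^2/2 + 2*z + 1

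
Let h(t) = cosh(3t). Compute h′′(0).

9

From the series, [t^2] h = 9/2; multiply by 2! = 2 to get 9.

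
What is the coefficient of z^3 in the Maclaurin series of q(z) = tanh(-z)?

q(0) = 0
q′(0) = -1
q′′(0) = 0
q′′′(0) = 2

1/3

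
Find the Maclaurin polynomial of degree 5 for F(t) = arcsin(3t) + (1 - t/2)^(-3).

3021*t^5/160 + 15*t^4/16 + 23*t^3/4 + 3*t^2/2 + 9*t/2 + 1

Expand each term separately and add.
[t^0] = 1;  [t^1] = 9/2;  [t^2] = 3/2;  [t^3] = 23/4;  [t^4] = 15/16;  [t^5] = 3021/160.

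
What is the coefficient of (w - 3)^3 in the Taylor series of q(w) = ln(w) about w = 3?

1/81

Differentiate repeatedly and evaluate at the center.
q(3) = ln(3)
q′(3) = 1/3
q′′(3) = -1/9
q′′′(3) = 2/27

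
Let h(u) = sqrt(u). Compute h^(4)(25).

-3/250000

Differentiate repeatedly and evaluate at the center.
The coefficient of (u - 25)^4 in the expansion is -1/2000000, so h^(4)(25) = 4! * (-1/2000000) = -3/250000.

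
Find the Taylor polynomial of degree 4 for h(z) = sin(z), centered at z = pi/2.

(z - pi/2)^4/24 - (z - pi/2)^2/2 + 1

h(pi/2) = 1
h′(pi/2) = 0
h′′(pi/2) = -1
h′′′(pi/2) = 0
h^(4)(pi/2) = 1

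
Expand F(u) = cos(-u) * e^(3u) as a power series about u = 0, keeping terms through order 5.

-u^5/10 + 7*u^4/6 + 3*u^3 + 4*u^2 + 3*u + 1

Expand each factor separately, then convolve coefficients.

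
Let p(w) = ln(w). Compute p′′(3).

The coefficient of (w - 3)^2 in the expansion is -1/18, so p′′(3) = 2! * (-1/18) = -1/9.

-1/9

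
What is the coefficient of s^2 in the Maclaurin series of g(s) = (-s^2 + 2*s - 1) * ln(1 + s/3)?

Multiply each power in the prefactor through the base expansion.
g(0) = 0
g′(0) = -1/3
g′′(0) = 13/9

13/18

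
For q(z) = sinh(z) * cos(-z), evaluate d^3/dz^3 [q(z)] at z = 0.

-2

Take the Cauchy product of the two expansions.
From the series, [z^3] q = -1/3; multiply by 3! = 6 to get -2.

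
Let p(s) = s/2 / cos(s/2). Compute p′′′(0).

Invert the denominator's series and multiply.
The coefficient of s^3 in the expansion is 1/16, so p′′′(0) = 3! * (1/16) = 3/8.

3/8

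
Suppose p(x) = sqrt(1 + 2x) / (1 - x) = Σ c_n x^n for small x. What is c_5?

Take the Cauchy product of the two expansions.
p(0) = 1
p′(0) = 2
p′′(0) = 3
p′′′(0) = 12
p^(4)(0) = 33
p^(5)(0) = 270
So c_5 = p^(5)(0)/5! = 9/4.

9/4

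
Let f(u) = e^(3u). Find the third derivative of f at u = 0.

27

From the series, [u^3] f = 9/2; multiply by 3! = 6 to get 27.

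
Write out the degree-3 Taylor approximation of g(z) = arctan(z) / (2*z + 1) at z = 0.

11*z^3/3 - 2*z^2 + z

Multiply the numerator's expansion by the denominator's geometric series.
g(0) = 0
g′(0) = 1
g′′(0) = -4
g′′′(0) = 22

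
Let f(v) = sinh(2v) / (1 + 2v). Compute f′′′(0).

56

Take the Cauchy product of the two expansions.
The coefficient of v^3 in the expansion is 28/3, so f′′′(0) = 3! * (28/3) = 56.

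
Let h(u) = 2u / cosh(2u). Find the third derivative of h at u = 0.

-24

Write the quotient as an unknown series and match coefficients against numerator = denominator · series.
The coefficient of u^3 in the expansion is -4, so h′′′(0) = 3! * (-4) = -24.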